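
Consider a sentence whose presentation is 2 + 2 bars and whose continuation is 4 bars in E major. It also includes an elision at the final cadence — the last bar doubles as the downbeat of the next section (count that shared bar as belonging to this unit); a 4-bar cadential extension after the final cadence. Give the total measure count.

12 measures

Basic sentence: 2 + 2 + 4 = 8 bars.
8 (basic form) + 4 (cadential extension) = 12.
The elision shares a bar with the next section but does not change this unit's count.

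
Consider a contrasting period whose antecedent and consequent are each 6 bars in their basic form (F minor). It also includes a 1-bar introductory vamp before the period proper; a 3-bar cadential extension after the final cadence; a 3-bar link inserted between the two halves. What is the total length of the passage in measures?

19 measures

Basic contrasting period: 6 + 6 = 12 bars.
12 (basic form) + 1 (introduction) + 3 (cadential extension) + 3 (link) = 19.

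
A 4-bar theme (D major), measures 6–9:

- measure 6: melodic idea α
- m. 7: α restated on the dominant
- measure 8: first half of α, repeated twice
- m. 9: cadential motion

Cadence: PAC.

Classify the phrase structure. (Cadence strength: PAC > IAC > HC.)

sentence

Basic idea (m. 6) + its repetition (bar 7) form the presentation; fragmentation and cadence (measures 8–9) form the continuation — the 4-bar whole is a sentence.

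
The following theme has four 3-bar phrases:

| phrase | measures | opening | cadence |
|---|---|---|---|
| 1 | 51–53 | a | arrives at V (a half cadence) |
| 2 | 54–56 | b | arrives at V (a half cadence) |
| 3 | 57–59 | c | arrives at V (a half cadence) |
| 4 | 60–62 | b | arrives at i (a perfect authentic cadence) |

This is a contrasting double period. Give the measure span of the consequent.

measures 57–62

In a double period the first pair of phrases (ending half cadence) is the large antecedent and the second pair (ending perfect authentic cadence) is the large consequent; the consequent is measures 57–62.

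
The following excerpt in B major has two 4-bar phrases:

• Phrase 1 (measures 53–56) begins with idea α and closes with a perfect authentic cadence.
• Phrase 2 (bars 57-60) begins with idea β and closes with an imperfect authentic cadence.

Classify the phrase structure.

The second phrase closes with an imperfect authentic cadence, which is not stronger than the first phrase's perfect authentic cadence; without a weak→strong cadential pair there is no antecedent–consequent relationship, so this is a phrase group rather than a period.

phrase group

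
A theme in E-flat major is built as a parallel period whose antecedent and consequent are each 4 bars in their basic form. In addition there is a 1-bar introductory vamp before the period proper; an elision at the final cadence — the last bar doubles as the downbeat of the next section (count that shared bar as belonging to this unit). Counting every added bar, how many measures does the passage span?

Basic parallel period: 4 + 4 = 8 bars.
8 (basic form) + 1 (introduction) = 9.
The elision shares a bar with the next section but does not change this unit's count.

9 measures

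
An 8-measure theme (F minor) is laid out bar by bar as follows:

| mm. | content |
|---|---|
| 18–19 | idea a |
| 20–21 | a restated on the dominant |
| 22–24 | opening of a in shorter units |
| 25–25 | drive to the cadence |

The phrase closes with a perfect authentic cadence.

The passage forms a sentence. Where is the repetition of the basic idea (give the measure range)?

measures 20–21

The presentation of a sentence is the basic idea (mm. 18–19) plus its repetition (mm. 20–21); the repetition of the basic idea is therefore mm. 20-21.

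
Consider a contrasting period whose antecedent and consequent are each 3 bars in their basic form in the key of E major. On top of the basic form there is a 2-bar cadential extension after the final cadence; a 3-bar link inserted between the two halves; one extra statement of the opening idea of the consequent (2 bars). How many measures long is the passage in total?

13 measures

Basic contrasting period: 3 + 3 = 6 bars.
6 (basic form) + 2 (cadential extension) + 3 (link) + 2 (extra statement) = 13.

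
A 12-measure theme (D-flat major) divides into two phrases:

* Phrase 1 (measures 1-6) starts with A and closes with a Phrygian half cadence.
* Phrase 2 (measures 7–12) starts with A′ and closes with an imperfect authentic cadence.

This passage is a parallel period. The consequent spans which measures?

The antecedent is the phrase ending with the weaker cadence (Phrygian half cadence, phrase 1) and the consequent the one ending more conclusively (imperfect authentic cadence, phrase 2); the consequent is mm. 7–12.

measures 7–12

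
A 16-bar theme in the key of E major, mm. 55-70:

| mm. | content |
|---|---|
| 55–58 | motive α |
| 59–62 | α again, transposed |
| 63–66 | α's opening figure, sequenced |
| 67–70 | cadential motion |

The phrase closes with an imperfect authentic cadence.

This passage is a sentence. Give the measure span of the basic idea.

The presentation of a sentence is the basic idea (mm. 55-58) plus its repetition (bars 59–62); the basic idea is therefore measures 55–58.

measures 55–58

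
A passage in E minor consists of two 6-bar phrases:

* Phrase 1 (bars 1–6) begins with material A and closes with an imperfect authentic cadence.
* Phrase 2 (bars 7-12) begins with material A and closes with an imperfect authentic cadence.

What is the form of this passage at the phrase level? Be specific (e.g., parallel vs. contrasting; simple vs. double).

repeated phrase

Both phrases have the same opening (A) and the same cadence (imperfect authentic cadence): the second is a restatement, not a consequent, so this is a repeated phrase rather than a period.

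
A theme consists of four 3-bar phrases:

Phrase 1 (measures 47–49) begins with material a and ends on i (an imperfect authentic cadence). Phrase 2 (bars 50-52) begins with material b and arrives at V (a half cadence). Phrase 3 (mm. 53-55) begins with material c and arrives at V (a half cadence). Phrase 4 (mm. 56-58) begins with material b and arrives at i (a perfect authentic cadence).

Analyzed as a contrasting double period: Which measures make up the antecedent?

measures 47–52

In a double period the four phrases pair into a large antecedent (phrases 1–2, ending half cadence) and a large consequent (phrases 3–4, ending perfect authentic cadence). The antecedent spans bars 47–52.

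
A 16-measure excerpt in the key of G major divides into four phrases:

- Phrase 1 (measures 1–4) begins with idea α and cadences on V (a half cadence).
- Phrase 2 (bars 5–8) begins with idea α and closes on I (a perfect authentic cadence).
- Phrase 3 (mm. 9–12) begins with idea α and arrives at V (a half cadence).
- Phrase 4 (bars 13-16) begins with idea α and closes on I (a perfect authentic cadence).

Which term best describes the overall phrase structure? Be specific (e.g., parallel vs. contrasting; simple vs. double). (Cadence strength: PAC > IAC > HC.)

The cadence pattern HC–PAC–HC–PAC is weak–strong twice, and phrases 3–4 restate phrases 1–2: a period heard twice, not a double period (which would end weakly at phrase 2).

repeated period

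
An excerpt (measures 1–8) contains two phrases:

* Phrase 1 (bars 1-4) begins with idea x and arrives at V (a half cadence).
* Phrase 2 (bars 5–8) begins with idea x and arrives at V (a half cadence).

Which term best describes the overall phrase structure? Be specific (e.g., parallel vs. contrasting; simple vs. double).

Both phrases have the same opening (x) and the same cadence (half cadence): the second is a restatement, not a consequent, so this is a repeated phrase rather than a period.

repeated phrase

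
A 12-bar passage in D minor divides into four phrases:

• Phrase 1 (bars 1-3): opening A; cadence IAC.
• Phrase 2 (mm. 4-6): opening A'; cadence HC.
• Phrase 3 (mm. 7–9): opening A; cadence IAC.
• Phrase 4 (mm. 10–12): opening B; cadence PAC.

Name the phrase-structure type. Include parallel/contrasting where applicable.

Four phrases in two halves: the first half (mm. 1–6) ends with a half cadence, the second (mm. 7–12) with a perfect authentic cadence — a large antecedent–consequent pair, i.e. a double period.
Phrase 3 begins with the same material as phrase 1, making it parallel.

parallel double period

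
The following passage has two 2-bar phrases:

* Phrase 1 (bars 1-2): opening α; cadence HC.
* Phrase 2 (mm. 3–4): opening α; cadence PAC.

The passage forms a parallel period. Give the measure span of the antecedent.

measures 1–2

The phrase ending with the weaker cadence (half cadence) is the antecedent; the one ending more conclusively (perfect authentic cadence) is the consequent. The antecedent is measures 1–2.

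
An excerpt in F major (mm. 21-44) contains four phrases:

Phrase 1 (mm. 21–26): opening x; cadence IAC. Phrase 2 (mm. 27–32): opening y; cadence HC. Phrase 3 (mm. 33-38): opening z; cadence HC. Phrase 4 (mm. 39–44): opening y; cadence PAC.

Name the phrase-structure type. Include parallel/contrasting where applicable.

contrasting double period

Four phrases in two halves: the first half (measures 21–32) ends with a half cadence, the second (mm. 33–44) with a perfect authentic cadence — a large antecedent–consequent pair, i.e. a double period.
Phrase 3 begins with different material from phrase 1, making it contrasting.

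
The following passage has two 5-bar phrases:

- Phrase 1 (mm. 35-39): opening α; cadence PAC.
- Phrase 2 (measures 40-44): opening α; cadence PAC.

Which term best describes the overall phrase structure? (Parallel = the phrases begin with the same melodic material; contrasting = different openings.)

Both phrases have the same opening (α) and the same cadence (perfect authentic cadence): the second is a restatement, not a consequent, so this is a repeated phrase rather than a period.

repeated phrase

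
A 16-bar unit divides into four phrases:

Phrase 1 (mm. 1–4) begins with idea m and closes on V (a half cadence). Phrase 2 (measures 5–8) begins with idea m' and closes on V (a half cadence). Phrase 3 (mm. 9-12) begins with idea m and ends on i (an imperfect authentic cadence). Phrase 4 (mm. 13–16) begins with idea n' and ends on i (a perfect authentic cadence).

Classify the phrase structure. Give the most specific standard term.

Four phrases in two halves: the first half (mm. 1–8) ends with a half cadence, the second (bars 9–16) with a perfect authentic cadence — a large antecedent–consequent pair, i.e. a double period.
Phrase 3 begins with the same material as phrase 1, making it parallel.

parallel double period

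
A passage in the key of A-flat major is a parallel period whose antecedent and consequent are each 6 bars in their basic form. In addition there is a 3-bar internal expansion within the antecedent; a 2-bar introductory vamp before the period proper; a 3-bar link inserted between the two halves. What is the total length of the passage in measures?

Basic parallel period: 6 + 6 = 12 bars.
12 (basic form) + 3 (internal expansion) + 2 (introduction) + 3 (link) = 20.

20 measures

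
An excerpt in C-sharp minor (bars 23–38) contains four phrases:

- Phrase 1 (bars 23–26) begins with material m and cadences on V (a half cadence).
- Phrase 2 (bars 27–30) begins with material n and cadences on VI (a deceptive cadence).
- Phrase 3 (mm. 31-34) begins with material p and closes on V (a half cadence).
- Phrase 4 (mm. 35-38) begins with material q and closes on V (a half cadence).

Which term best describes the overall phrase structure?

phrase group

Phrase 4 ends with a half cadence, no stronger than phrase 2's deceptive cadence, so the four phrases do not form a double period; nor do phrases 3–4 duplicate 1–2, so it is not a repeated period. With no phrase reaching a conclusive cadence, the passage is a phrase group.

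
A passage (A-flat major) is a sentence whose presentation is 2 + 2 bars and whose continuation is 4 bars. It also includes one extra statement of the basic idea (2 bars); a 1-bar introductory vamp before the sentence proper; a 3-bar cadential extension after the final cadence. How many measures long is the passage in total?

14 measures

Basic sentence: 2 + 2 + 4 = 8 bars.
8 (basic form) + 2 (extra statement) + 1 (introduction) + 3 (cadential extension) = 14.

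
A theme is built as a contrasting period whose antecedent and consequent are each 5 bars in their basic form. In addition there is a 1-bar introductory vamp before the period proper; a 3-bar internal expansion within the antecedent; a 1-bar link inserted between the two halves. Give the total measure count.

15 measures

Basic contrasting period: 5 + 5 = 10 bars.
10 (basic form) + 1 (introduction) + 3 (internal expansion) + 1 (link) = 15.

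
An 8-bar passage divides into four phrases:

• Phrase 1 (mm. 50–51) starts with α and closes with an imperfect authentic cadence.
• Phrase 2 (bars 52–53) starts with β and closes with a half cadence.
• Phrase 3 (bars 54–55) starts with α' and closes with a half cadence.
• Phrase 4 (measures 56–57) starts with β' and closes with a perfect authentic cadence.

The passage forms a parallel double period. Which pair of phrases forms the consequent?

In a double period the first pair of phrases (ending half cadence) is the large antecedent and the second pair (ending perfect authentic cadence) is the large consequent; the consequent is phrases 3 and 4.

phrases 3 and 4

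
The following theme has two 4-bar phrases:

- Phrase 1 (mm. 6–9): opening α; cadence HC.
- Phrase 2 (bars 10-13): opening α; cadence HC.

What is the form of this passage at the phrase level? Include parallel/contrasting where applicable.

repeated phrase

Both phrases have the same opening (α) and the same cadence (half cadence): the second is a restatement, not a consequent, so this is a repeated phrase rather than a period.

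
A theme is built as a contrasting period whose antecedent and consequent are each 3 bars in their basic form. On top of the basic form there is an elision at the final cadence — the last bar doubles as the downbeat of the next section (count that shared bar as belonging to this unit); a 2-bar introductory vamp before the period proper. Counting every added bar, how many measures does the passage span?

8 measures

Basic contrasting period: 3 + 3 = 6 bars.
6 (basic form) + 2 (introduction) = 8.
The elision shares a bar with the next section but does not change this unit's count.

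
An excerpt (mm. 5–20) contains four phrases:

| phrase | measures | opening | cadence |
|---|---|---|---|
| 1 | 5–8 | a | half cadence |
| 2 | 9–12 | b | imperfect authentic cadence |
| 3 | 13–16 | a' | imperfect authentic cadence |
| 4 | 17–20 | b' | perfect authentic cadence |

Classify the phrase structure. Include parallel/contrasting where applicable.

Four phrases in two halves: the first half (mm. 5–12) ends with an imperfect authentic cadence, the second (bars 13-20) with a perfect authentic cadence — a large antecedent–consequent pair, i.e. a double period.
Phrase 3 begins with the same material as phrase 1, making it parallel.

parallel double period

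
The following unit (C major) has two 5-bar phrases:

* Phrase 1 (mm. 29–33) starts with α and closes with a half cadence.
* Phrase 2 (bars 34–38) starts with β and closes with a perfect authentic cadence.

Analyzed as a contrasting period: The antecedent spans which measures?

measures 29–33

The antecedent is the phrase ending with the weaker cadence (half cadence, phrase 1) and the consequent the one ending more conclusively (perfect authentic cadence, phrase 2); the antecedent is measures 29–33.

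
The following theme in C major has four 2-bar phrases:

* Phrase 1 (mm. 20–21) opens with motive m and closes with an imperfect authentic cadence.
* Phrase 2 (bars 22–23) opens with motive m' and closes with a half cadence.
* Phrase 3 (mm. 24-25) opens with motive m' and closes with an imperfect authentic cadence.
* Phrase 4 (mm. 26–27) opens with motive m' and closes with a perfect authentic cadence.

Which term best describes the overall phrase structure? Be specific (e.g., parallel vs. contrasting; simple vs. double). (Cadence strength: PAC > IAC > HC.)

Four phrases in two halves: the first half (mm. 20–23) ends with a half cadence, the second (mm. 24–27) with a perfect authentic cadence — a large antecedent–consequent pair, i.e. a double period.
Phrase 3 begins with the same material as phrase 1, making it parallel.

parallel double period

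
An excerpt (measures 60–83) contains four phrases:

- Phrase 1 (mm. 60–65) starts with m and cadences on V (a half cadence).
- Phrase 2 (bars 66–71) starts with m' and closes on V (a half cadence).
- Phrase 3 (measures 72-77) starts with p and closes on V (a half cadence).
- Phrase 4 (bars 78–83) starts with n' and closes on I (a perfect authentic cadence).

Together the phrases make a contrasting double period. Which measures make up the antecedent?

In a double period the first pair of phrases (ending half cadence) is the large antecedent and the second pair (ending perfect authentic cadence) is the large consequent; the antecedent is measures 60–71.

measures 60–71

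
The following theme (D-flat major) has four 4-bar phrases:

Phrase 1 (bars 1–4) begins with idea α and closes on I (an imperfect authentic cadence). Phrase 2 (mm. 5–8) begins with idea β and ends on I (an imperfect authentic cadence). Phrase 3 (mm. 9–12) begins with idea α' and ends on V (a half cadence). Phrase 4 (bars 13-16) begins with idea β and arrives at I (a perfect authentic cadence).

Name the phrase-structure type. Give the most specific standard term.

Four phrases in two halves: the first half (measures 1–8) ends with an imperfect authentic cadence, the second (mm. 9–16) with a perfect authentic cadence — a large antecedent–consequent pair, i.e. a double period.
Phrase 3 begins with the same material as phrase 1, making it parallel.

parallel double period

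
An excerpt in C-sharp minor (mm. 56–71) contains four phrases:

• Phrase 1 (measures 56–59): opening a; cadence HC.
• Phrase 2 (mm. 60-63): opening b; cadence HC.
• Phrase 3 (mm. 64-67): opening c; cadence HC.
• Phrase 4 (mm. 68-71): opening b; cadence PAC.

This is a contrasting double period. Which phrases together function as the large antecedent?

In a double period the first pair of phrases (ending half cadence) is the large antecedent and the second pair (ending perfect authentic cadence) is the large consequent; the antecedent is phrases 1 and 2.

phrases 1 and 2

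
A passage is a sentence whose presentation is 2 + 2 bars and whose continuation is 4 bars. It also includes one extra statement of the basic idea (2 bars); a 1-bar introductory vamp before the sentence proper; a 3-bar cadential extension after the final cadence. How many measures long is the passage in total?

Basic sentence: 2 + 2 + 4 = 8 bars.
8 (basic form) + 2 (extra statement) + 1 (introduction) + 3 (cadential extension) = 14.

14 measures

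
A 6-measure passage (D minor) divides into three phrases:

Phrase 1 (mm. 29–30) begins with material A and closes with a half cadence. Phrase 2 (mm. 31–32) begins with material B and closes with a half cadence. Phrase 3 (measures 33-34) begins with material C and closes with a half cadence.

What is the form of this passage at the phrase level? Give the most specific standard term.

phrase group

The final phrase closes with a half cadence, which is not stronger than the preceding half cadence; the 3 phrases lack an overall antecedent–consequent design and so form a phrase group.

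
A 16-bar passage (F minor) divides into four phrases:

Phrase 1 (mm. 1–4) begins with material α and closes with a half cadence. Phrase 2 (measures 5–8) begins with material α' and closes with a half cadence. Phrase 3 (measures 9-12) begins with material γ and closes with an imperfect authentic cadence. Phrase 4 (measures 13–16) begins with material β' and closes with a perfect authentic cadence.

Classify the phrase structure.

Four phrases in two halves: the first half (mm. 1–8) ends with a half cadence, the second (bars 9-16) with a perfect authentic cadence — a large antecedent–consequent pair, i.e. a double period.
Phrase 3 begins with different material from phrase 1, making it contrasting.

contrasting double period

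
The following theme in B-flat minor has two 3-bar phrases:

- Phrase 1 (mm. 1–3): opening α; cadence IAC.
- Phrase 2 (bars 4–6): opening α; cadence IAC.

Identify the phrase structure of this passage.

repeated phrase

Both phrases have the same opening (α) and the same cadence (imperfect authentic cadence): the second is a restatement, not a consequent, so this is a repeated phrase rather than a period.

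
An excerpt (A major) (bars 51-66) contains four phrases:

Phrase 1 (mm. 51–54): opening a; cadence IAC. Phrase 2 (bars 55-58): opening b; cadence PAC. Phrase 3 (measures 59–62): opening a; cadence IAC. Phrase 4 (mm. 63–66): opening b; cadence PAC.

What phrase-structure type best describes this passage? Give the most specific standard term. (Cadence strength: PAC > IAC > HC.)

The cadence pattern IAC–PAC–IAC–PAC is weak–strong twice, and phrases 3–4 restate phrases 1–2: a period heard twice, not a double period (which would end weakly at phrase 2).

repeated period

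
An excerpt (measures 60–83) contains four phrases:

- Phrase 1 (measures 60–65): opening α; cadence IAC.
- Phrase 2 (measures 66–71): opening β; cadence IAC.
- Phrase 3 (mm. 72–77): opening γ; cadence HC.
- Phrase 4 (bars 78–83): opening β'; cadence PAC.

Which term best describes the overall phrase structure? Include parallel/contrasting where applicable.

Four phrases in two halves: the first half (mm. 60-71) ends with an imperfect authentic cadence, the second (bars 72-83) with a perfect authentic cadence — a large antecedent–consequent pair, i.e. a double period.
Phrase 3 begins with different material from phrase 1, making it contrasting.

contrasting double period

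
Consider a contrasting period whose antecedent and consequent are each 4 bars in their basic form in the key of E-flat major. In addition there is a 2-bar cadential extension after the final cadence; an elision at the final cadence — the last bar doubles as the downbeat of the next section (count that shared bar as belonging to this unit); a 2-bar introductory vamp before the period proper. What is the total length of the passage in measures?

12 measures

Basic contrasting period: 4 + 4 = 8 bars.
8 (basic form) + 2 (cadential extension) + 2 (introduction) = 12.
The elision shares a bar with the next section but does not change this unit's count.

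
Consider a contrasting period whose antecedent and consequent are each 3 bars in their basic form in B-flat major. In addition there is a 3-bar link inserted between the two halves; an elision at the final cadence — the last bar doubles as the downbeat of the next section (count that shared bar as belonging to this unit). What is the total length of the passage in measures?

Basic contrasting period: 3 + 3 = 6 bars.
6 (basic form) + 3 (link) = 9.
The elision shares a bar with the next section but does not change this unit's count.

9 measures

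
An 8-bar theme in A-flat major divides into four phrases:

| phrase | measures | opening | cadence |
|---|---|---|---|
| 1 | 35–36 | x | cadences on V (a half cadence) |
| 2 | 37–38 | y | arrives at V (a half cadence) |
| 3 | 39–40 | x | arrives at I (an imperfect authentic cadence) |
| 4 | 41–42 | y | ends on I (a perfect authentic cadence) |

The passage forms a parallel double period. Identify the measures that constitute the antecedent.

In a double period the four phrases pair into a large antecedent (phrases 1–2, ending half cadence) and a large consequent (phrases 3–4, ending perfect authentic cadence). The antecedent spans mm. 35–38.

measures 35–38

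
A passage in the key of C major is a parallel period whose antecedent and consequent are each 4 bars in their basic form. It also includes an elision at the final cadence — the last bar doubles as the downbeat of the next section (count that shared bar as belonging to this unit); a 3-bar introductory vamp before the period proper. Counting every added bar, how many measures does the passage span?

11 measures

Basic parallel period: 4 + 4 = 8 bars.
8 (basic form) + 3 (introduction) = 11.
The elision shares a bar with the next section but does not change this unit's count.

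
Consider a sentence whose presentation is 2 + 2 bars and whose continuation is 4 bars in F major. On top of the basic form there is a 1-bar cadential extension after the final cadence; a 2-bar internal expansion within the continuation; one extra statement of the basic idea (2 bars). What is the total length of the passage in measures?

13 measures

Basic sentence: 2 + 2 + 4 = 8 bars.
8 (basic form) + 1 (cadential extension) + 2 (internal expansion) + 2 (extra statement) = 13.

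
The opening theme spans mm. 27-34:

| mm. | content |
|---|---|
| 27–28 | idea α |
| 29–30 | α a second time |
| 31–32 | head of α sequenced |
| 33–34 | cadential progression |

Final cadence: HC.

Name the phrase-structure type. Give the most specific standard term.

Basic idea (measures 27-28) + its repetition (bars 29-30) form the presentation; fragmentation and cadence (bars 31-34) form the continuation — the 8-bar whole is a sentence.

sentence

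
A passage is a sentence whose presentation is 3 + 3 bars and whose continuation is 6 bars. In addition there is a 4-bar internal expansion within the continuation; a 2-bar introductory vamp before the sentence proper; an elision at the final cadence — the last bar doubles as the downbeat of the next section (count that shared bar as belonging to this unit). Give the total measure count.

Basic sentence: 3 + 3 + 6 = 12 bars.
12 (basic form) + 4 (internal expansion) + 2 (introduction) = 18.
The elision shares a bar with the next section but does not change this unit's count.

18 measures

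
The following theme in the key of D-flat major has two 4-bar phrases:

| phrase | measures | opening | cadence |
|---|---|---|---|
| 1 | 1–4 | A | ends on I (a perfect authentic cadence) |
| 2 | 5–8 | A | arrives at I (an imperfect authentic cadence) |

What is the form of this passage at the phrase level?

phrase group

The second phrase closes with an imperfect authentic cadence, which is not stronger than the first phrase's perfect authentic cadence; without a weak→strong cadential pair there is no antecedent–consequent relationship, so this is a phrase group rather than a period.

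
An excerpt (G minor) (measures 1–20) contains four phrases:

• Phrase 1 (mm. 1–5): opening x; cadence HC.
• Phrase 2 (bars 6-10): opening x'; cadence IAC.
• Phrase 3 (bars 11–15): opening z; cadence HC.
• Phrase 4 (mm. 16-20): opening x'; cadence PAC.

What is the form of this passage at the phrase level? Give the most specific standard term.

contrasting double period

Four phrases in two halves: the first half (measures 1–10) ends with an imperfect authentic cadence, the second (mm. 11–20) with a perfect authentic cadence — a large antecedent–consequent pair, i.e. a double period.
Phrase 3 begins with different material from phrase 1, making it contrasting.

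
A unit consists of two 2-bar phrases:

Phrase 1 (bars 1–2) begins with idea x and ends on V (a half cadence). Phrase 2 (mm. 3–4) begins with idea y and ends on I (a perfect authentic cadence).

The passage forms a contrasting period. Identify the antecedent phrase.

phrase 1

The phrase ending with the weaker cadence (half cadence) is the antecedent; the one ending more conclusively (perfect authentic cadence) is the consequent. The antecedent is phrase 1.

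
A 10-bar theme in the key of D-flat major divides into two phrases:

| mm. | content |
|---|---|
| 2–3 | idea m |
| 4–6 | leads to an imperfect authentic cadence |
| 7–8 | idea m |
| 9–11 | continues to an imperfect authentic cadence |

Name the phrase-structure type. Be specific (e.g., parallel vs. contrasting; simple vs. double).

Both phrases have the same opening (m) and the same cadence (imperfect authentic cadence): the second is a restatement, not a consequent, so this is a repeated phrase rather than a period.

repeated phrase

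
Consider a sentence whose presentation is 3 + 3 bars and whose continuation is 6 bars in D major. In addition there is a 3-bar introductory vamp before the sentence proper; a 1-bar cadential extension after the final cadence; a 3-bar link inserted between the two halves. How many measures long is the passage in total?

Basic sentence: 3 + 3 + 6 = 12 bars.
12 (basic form) + 3 (introduction) + 1 (cadential extension) + 3 (link) = 19.

19 measures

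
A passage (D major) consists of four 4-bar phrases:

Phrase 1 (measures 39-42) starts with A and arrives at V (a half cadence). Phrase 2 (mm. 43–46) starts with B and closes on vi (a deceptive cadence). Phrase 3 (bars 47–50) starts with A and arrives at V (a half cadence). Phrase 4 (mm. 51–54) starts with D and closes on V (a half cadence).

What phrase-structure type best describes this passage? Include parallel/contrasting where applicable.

Phrase 4 ends with a half cadence, no stronger than phrase 2's deceptive cadence, so the four phrases do not form a double period; nor do phrases 3–4 duplicate 1–2, so it is not a repeated period. With no phrase reaching a conclusive cadence, the passage is a phrase group.

phrase group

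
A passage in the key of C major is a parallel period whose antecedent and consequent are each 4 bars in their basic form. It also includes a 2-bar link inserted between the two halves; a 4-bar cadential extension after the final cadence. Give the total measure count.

Basic parallel period: 4 + 4 = 8 bars.
8 (basic form) + 2 (link) + 4 (cadential extension) = 14.

14 measures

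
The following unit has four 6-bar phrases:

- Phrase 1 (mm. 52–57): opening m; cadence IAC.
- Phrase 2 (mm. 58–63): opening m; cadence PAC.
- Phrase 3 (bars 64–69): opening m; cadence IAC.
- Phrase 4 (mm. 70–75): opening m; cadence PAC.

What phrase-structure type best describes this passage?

The cadence pattern IAC–PAC–IAC–PAC is weak–strong twice, and phrases 3–4 restate phrases 1–2: a period heard twice, not a double period (which would end weakly at phrase 2).

repeated period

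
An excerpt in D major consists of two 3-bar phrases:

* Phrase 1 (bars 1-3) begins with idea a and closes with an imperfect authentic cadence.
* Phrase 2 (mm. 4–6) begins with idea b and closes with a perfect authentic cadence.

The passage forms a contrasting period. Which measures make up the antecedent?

measures 1–3

The phrase ending with the weaker cadence (imperfect authentic cadence) is the antecedent; the one ending more conclusively (perfect authentic cadence) is the consequent. The antecedent is measures 1–3.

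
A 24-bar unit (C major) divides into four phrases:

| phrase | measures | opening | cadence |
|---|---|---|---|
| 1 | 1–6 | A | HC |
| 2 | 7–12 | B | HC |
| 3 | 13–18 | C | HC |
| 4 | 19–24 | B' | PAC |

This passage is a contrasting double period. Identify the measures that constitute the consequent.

measures 13–24

In a double period the four phrases pair into a large antecedent (phrases 1–2, ending half cadence) and a large consequent (phrases 3–4, ending perfect authentic cadence). The consequent spans mm. 13–24.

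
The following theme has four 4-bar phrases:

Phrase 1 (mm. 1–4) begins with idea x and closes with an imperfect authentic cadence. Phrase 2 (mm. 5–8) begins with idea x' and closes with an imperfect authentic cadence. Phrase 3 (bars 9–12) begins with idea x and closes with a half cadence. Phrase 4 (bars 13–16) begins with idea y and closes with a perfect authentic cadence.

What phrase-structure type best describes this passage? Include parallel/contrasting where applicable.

Four phrases in two halves: the first half (mm. 1–8) ends with an imperfect authentic cadence, the second (measures 9–16) with a perfect authentic cadence — a large antecedent–consequent pair, i.e. a double period.
Phrase 3 begins with the same material as phrase 1, making it parallel.

parallel double period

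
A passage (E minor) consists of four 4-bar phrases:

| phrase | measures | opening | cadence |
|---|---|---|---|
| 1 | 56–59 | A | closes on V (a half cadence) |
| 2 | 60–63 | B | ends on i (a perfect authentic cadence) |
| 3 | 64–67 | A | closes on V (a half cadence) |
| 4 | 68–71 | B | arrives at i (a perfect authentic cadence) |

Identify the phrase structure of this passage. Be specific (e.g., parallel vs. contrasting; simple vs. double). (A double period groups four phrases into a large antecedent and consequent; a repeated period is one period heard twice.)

repeated period

The cadence pattern HC–PAC–HC–PAC is weak–strong twice, and phrases 3–4 restate phrases 1–2: a period heard twice, not a double period (which would end weakly at phrase 2).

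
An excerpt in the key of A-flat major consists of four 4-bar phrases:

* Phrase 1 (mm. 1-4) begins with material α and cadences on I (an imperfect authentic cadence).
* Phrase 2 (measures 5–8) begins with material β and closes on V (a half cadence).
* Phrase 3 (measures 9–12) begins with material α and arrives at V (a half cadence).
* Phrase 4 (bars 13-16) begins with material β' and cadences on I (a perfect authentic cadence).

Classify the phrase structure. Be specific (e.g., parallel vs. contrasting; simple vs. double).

parallel double period

Four phrases in two halves: the first half (mm. 1–8) ends with a half cadence, the second (mm. 9–16) with a perfect authentic cadence — a large antecedent–consequent pair, i.e. a double period.
Phrase 3 begins with the same material as phrase 1, making it parallel.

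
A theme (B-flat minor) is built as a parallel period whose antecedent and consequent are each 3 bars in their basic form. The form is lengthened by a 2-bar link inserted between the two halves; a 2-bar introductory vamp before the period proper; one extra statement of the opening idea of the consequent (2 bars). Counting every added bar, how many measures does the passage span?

12 measures

Basic parallel period: 3 + 3 = 6 bars.
6 (basic form) + 2 (link) + 2 (introduction) + 2 (extra statement) = 12.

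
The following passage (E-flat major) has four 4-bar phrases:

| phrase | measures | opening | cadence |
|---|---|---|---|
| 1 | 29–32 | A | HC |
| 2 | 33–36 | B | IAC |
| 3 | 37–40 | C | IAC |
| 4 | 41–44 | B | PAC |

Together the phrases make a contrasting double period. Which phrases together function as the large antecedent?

In a double period the first pair of phrases (ending imperfect authentic cadence) is the large antecedent and the second pair (ending perfect authentic cadence) is the large consequent; the antecedent is phrases 1 and 2.

phrases 1 and 2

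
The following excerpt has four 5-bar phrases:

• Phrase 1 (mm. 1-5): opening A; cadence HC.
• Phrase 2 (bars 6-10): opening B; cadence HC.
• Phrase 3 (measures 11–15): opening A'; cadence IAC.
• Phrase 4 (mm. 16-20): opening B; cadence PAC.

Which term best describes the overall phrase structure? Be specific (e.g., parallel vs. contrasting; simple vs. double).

parallel double period

Four phrases in two halves: the first half (mm. 1-10) ends with a half cadence, the second (mm. 11–20) with a perfect authentic cadence — a large antecedent–consequent pair, i.e. a double period.
Phrase 3 begins with the same material as phrase 1, making it parallel.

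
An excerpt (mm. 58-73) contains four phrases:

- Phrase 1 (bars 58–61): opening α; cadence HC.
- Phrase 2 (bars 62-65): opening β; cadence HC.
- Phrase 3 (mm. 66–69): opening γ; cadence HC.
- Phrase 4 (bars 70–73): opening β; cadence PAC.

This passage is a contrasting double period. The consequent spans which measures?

In a double period the four phrases pair into a large antecedent (phrases 1–2, ending half cadence) and a large consequent (phrases 3–4, ending perfect authentic cadence). The consequent spans mm. 66-73.

measures 66–73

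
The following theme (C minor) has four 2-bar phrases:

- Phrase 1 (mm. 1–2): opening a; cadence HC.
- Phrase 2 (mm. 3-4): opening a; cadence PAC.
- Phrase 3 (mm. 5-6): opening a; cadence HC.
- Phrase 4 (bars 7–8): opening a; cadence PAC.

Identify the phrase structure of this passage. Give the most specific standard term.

repeated period

The cadence pattern HC–PAC–HC–PAC is weak–strong twice, and phrases 3–4 restate phrases 1–2: a period heard twice, not a double period (which would end weakly at phrase 2).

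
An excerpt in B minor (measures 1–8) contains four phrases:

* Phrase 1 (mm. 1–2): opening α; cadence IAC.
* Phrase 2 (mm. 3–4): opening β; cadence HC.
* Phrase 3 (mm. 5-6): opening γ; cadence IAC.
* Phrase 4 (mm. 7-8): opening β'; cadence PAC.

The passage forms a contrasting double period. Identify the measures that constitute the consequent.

measures 5–8

In a double period the four phrases pair into a large antecedent (phrases 1–2, ending half cadence) and a large consequent (phrases 3–4, ending perfect authentic cadence). The consequent spans mm. 5–8.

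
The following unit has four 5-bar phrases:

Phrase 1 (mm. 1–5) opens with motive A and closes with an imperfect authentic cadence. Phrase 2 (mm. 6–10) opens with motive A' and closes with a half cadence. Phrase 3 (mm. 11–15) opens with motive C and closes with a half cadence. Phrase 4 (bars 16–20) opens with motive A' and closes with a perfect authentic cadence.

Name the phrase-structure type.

contrasting double period

Four phrases in two halves: the first half (mm. 1-10) ends with a half cadence, the second (mm. 11–20) with a perfect authentic cadence — a large antecedent–consequent pair, i.e. a double period.
Phrase 3 begins with different material from phrase 1, making it contrasting.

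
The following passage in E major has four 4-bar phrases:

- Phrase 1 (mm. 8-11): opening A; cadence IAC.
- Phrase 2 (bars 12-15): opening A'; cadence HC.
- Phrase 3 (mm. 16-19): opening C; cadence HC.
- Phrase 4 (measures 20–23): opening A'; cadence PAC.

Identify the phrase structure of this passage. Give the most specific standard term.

contrasting double period

Four phrases in two halves: the first half (measures 8–15) ends with a half cadence, the second (measures 16-23) with a perfect authentic cadence — a large antecedent–consequent pair, i.e. a double period.
Phrase 3 begins with different material from phrase 1, making it contrasting.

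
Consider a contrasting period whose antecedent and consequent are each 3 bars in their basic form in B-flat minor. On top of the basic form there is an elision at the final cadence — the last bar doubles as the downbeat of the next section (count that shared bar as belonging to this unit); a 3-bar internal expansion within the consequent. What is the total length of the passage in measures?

9 measures

Basic contrasting period: 3 + 3 = 6 bars.
6 (basic form) + 3 (internal expansion) = 9.
The elision shares a bar with the next section but does not change this unit's count.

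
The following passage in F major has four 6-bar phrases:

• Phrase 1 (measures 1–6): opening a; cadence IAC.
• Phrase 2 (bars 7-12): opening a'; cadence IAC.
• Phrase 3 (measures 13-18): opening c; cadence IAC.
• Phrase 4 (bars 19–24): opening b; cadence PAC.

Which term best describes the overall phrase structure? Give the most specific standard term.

Four phrases in two halves: the first half (mm. 1–12) ends with an imperfect authentic cadence, the second (mm. 13–24) with a perfect authentic cadence — a large antecedent–consequent pair, i.e. a double period.
Phrase 3 begins with different material from phrase 1, making it contrasting.

contrasting double period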